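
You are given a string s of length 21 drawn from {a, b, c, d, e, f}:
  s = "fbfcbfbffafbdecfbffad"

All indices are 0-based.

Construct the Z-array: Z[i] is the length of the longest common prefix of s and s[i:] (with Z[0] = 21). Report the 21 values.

Z[0]=21
i=1: outside box; Z[1]=0
i=2: outside box; Z[2]=1 extend→box=[2,3)
i=3: outside box; Z[3]=0
i=4: outside box; Z[4]=0
i=5: outside box; Z[5]=3 extend→box=[5,8)
i=6: min(r-i=2, Z[1]=0)=0; Z[6]=0
i=7: min(r-i=1, Z[2]=1)=1; Z[7]=1
i=8: outside box; Z[8]=1 extend→box=[8,9)
i=9: outside box; Z[9]=0
i=10: outside box; Z[10]=2 extend→box=[10,12)
i=11: min(r-i=1, Z[1]=0)=0; Z[11]=0
i=12: outside box; Z[12]=0
i=13: outside box; Z[13]=0
i=14: outside box; Z[14]=0
i=15: outside box; Z[15]=3 extend→box=[15,18)
i=16: min(r-i=2, Z[1]=0)=0; Z[16]=0
i=17: min(r-i=1, Z[2]=1)=1; Z[17]=1
i=18: outside box; Z[18]=1 extend→box=[18,19)
i=19: outside box; Z[19]=0
i=20: outside box; Z[20]=0

[21, 0, 1, 0, 0, 3, 0, 1, 1, 0, 2, 0, 0, 0, 0, 3, 0, 1, 1, 0, 0]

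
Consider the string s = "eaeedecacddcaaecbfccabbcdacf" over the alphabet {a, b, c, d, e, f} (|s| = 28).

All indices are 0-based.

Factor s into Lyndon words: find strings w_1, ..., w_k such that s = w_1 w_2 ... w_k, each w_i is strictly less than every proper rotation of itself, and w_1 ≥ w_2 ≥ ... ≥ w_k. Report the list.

emit factor 1: 'e' (i=0, period=1)
emit factor 2: 'aeedec' (i=1, period=6)
emit factor 3: 'acddc' (i=7, period=5)
emit factor 4: 'aaecbfccabbcdacf' (i=12, period=16)

["e", "aeedec", "acddc", "aaecbfccabbcdacf"]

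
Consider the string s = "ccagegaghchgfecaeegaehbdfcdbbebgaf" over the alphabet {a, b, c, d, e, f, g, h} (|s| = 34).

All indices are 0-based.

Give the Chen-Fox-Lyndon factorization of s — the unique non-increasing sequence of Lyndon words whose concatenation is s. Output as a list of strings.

emit factor 1: 'c' (i=0, period=1)
emit factor 2: 'c' (i=1, period=1)
emit factor 3: 'agegaghchgfec' (i=2, period=13)
emit factor 4: 'aeegaehbdfcdbbebgaf' (i=15, period=19)

["c", "c", "agegaghchgfec", "aeegaehbdfcdbbebgaf"]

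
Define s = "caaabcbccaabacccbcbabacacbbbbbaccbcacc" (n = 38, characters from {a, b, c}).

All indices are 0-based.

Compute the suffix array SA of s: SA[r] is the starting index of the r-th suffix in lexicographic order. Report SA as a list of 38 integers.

rank | idx | suffix
   0 |   1 | aaabcbccaabacccbcbabacacbbbbbaccbcacc
   1 |   9 | aabacccbcbabacacbbbbbaccbcacc
   2 |   2 | aabcbccaabacccbcbabacacbbbbbaccbcacc
   3 |  19 | abacacbbbbbaccbcacc
   4 |  10 | abacccbcbabacacbbbbbaccbcacc
   5 |   3 | abcbccaabacccbcbabacacbbbbbaccbcacc
   6 |  21 | acacbbbbbaccbcacc
   7 |  23 | acbbbbbaccbcacc
   8 |  35 | acc
   9 |  30 | accbcacc
  10 |  12 | acccbcbabacacbbbbbaccbcacc
  11 |  18 | babacacbbbbbaccbcacc
  12 |  20 | bacacbbbbbaccbcacc
  13 |  29 | baccbcacc
  14 |  11 | bacccbcbabacacbbbbbaccbcacc
  15 |  28 | bbaccbcacc
  16 |  27 | bbbaccbcacc
  17 |  26 | bbbbaccbcacc
  18 |  25 | bbbbbaccbcacc
  19 |  33 | bcacc
  20 |  16 | bcbabacacbbbbbaccbcacc
  21 |   4 | bcbccaabacccbcbabacacbbbbbaccbcacc
  22 |   6 | bccaabacccbcbabacacbbbbbaccbcacc
  23 |  37 | c
  24 |   0 | caaabcbccaabacccbcbabacacbbbbbaccbcacc
  25 |   8 | caabacccbcbabacacbbbbbaccbcacc
  26 |  22 | cacbbbbbaccbcacc
  27 |  34 | cacc
  28 |  17 | cbabacacbbbbbaccbcacc
  29 |  24 | cbbbbbaccbcacc
  30 |  32 | cbcacc
  31 |  15 | cbcbabacacbbbbbaccbcacc
  32 |   5 | cbccaabacccbcbabacacbbbbbaccbcacc
  33 |  36 | cc
  34 |   7 | ccaabacccbcbabacacbbbbbaccbcacc
  35 |  31 | ccbcacc
  36 |  14 | ccbcbabacacbbbbbaccbcacc
  37 |  13 | cccbcbabacacbbbbbaccbcacc

[1, 9, 2, 19, 10, 3, 21, 23, 35, 30, 12, 18, 20, 29, 11, 28, 27, 26, 25, 33, 16, 4, 6, 37, 0, 8, 22, 34, 17, 24, 32, 15, 5, 36, 7, 31, 14, 13]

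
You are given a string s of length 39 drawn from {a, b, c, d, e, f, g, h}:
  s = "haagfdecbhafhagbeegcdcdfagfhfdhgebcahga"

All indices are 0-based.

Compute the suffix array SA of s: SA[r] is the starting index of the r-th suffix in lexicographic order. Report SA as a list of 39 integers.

rank | idx | suffix
   0 |  38 | a
   1 |   1 | aagfdecbhafhagbeegcdcdfagfhfdhgebcahga
   2 |  10 | afhagbeegcdcdfagfhfdhgebcahga
   3 |  13 | agbeegcdcdfagfhfdhgebcahga
   4 |   2 | agfdecbhafhagbeegcdcdfagfhfdhgebcahga
   5 |  24 | agfhfdhgebcahga
   6 |  35 | ahga
   7 |  33 | bcahga
   8 |  15 | beegcdcdfagfhfdhgebcahga
   9 |   8 | bhafhagbeegcdcdfagfhfdhgebcahga
  10 |  34 | cahga
  11 |   7 | cbhafhagbeegcdcdfagfhfdhgebcahga
  12 |  19 | cdcdfagfhfdhgebcahga
  13 |  21 | cdfagfhfdhgebcahga
  14 |  20 | dcdfagfhfdhgebcahga
  15 |   5 | decbhafhagbeegcdcdfagfhfdhgebcahga
  16 |  22 | dfagfhfdhgebcahga
  17 |  29 | dhgebcahga
  18 |  32 | ebcahga
  19 |   6 | ecbhafhagbeegcdcdfagfhfdhgebcahga
  20 |  16 | eegcdcdfagfhfdhgebcahga
  21 |  17 | egcdcdfagfhfdhgebcahga
  22 |  23 | fagfhfdhgebcahga
  23 |   4 | fdecbhafhagbeegcdcdfagfhfdhgebcahga
  24 |  28 | fdhgebcahga
  25 |  11 | fhagbeegcdcdfagfhfdhgebcahga
  26 |  26 | fhfdhgebcahga
  27 |  37 | ga
  28 |  14 | gbeegcdcdfagfhfdhgebcahga
  29 |  18 | gcdcdfagfhfdhgebcahga
  30 |  31 | gebcahga
  31 |   3 | gfdecbhafhagbeegcdcdfagfhfdhgebcahga
  32 |  25 | gfhfdhgebcahga
  33 |   0 | haagfdecbhafhagbeegcdcdfagfhfdhgebcahga
  34 |   9 | hafhagbeegcdcdfagfhfdhgebcahga
  35 |  12 | hagbeegcdcdfagfhfdhgebcahga
  36 |  27 | hfdhgebcahga
  37 |  36 | hga
  38 |  30 | hgebcahga

[38, 1, 10, 13, 2, 24, 35, 33, 15, 8, 34, 7, 19, 21, 20, 5, 22, 29, 32, 6, 16, 17, 23, 4, 28, 11, 26, 37, 14, 18, 31, 3, 25, 0, 9, 12, 27, 36, 30]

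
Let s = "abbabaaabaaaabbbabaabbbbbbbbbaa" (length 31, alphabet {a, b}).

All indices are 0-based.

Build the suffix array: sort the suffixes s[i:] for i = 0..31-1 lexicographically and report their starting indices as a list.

[30, 29, 9, 5, 10, 6, 11, 18, 7, 3, 16, 0, 12, 19, 28, 8, 4, 17, 2, 15, 27, 1, 14, 26, 13, 25, 24, 23, 22, 21, 20]

sorted suffixes:
  #0 SA[0]=30  'a'
  #1 SA[1]=29  'aa'
  #2 SA[2]=9  'aaaabbbabaabbbbbbbbbaa'
  #3 SA[3]=5  'aaabaaaabbbabaabbbbbbbbbaa'
  #4 SA[4]=10  'aaabbbabaabbbbbbbbbaa'
  #5 SA[5]=6  'aabaaaabbbabaabbbbbbbbbaa'
  #6 SA[6]=11  'aabbbabaabbbbbbbbbaa'
  #7 SA[7]=18  'aabbbbbbbbbaa'
  #8 SA[8]=7  'abaaaabbbabaabbbbbbbbbaa'
  #9 SA[9]=3  'abaaabaaaabbbabaabbbbbbbbbaa'
  #10 SA[10]=16  'abaabbbbbbbbbaa'
  #11 SA[11]=0  'abbabaaabaaaabbbabaabbbbbbbbbaa'
  #12 SA[12]=12  'abbbabaabbbbbbbbbaa'
  #13 SA[13]=19  'abbbbbbbbbaa'
  #14 SA[14]=28  'baa'
  #15 SA[15]=8  'baaaabbbabaabbbbbbbbbaa'
  #16 SA[16]=4  'baaabaaaabbbabaabbbbbbbbbaa'
  #17 SA[17]=17  'baabbbbbbbbbaa'
  #18 SA[18]=2  'babaaabaaaabbbabaabbbbbbbbbaa'
  #19 SA[19]=15  'babaabbbbbbbbbaa'
  #20 SA[20]=27  'bbaa'
  #21 SA[21]=1  'bbabaaabaaaabbbabaabbbbbbbbbaa'
  #22 SA[22]=14  'bbabaabbbbbbbbbaa'
  #23 SA[23]=26  'bbbaa'
  #24 SA[24]=13  'bbbabaabbbbbbbbbaa'
  #25 SA[25]=25  'bbbbaa'
  #26 SA[26]=24  'bbbbbaa'
  #27 SA[27]=23  'bbbbbbaa'
  #28 SA[28]=22  'bbbbbbbaa'
  #29 SA[29]=21  'bbbbbbbbaa'
  #30 SA[30]=20  'bbbbbbbbbaa'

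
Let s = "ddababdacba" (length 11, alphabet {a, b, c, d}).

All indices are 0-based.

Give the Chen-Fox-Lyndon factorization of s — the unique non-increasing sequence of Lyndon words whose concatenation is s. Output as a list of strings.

emit factor 1: 'd' (i=0, period=1)
emit factor 2: 'd' (i=1, period=1)
emit factor 3: 'ababdacb' (i=2, period=8)
emit factor 4: 'a' (i=10, period=1)

["d", "d", "ababdacb", "a"]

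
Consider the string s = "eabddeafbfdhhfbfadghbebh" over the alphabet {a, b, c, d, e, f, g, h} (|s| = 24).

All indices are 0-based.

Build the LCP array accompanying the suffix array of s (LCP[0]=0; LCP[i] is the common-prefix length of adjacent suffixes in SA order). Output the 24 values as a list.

sorted suffixes:
  #0 SA[0]=1  'abddeafbfdhhfbfadghbebh'
  #1 SA[1]=16  'adghbebh'
  #2 SA[2]=6  'afbfdhhfbfadghbebh'
  #3 SA[3]=2  'bddeafbfdhhfbfadghbebh'
  #4 SA[4]=20  'bebh'
  #5 SA[5]=14  'bfadghbebh'
  #6 SA[6]=8  'bfdhhfbfadghbebh'
  #7 SA[7]=22  'bh'
  #8 SA[8]=3  'ddeafbfdhhfbfadghbebh'
  #9 SA[9]=4  'deafbfdhhfbfadghbebh'
  #10 SA[10]=17  'dghbebh'
  #11 SA[11]=10  'dhhfbfadghbebh'
  #12 SA[12]=0  'eabddeafbfdhhfbfadghbebh'
  #13 SA[13]=5  'eafbfdhhfbfadghbebh'
  #14 SA[14]=21  'ebh'
  #15 SA[15]=15  'fadghbebh'
  #16 SA[16]=13  'fbfadghbebh'
  #17 SA[17]=7  'fbfdhhfbfadghbebh'
  #18 SA[18]=9  'fdhhfbfadghbebh'
  #19 SA[19]=18  'ghbebh'
  #20 SA[20]=23  'h'
  #21 SA[21]=19  'hbebh'
  #22 SA[22]=12  'hfbfadghbebh'
  #23 SA[23]=11  'hhfbfadghbebh'

SA = [1, 16, 6, 2, 20, 14, 8, 22, 3, 4, 17, 10, 0, 5, 21, 15, 13, 7, 9, 18, 23, 19, 12, 11]
rank  pair      lcp
   1  s[1:],s[16:]  1  'a'
   2  s[16:],s[6:]  1  'a'
   3  s[6:],s[2:]  0  ''
   4  s[2:],s[20:]  1  'b'
   5  s[20:],s[14:]  1  'b'
   6  s[14:],s[8:]  2  'bf'
   7  s[8:],s[22:]  1  'b'
   8  s[22:],s[3:]  0  ''
   9  s[3:],s[4:]  1  'd'
  10  s[4:],s[17:]  1  'd'
  11  s[17:],s[10:]  1  'd'
  12  s[10:],s[0:]  0  ''
  13  s[0:],s[5:]  2  'ea'
  14  s[5:],s[21:]  1  'e'
  15  s[21:],s[15:]  0  ''
  16  s[15:],s[13:]  1  'f'
  17  s[13:],s[7:]  3  'fbf'
  18  s[7:],s[9:]  1  'f'
  19  s[9:],s[18:]  0  ''
  20  s[18:],s[23:]  0  ''
  21  s[23:],s[19:]  1  'h'
  22  s[19:],s[12:]  1  'h'
  23  s[12:],s[11:]  1  'h'

[0, 1, 1, 0, 1, 1, 2, 1, 0, 1, 1, 1, 0, 2, 1, 0, 1, 3, 1, 0, 0, 1, 1, 1]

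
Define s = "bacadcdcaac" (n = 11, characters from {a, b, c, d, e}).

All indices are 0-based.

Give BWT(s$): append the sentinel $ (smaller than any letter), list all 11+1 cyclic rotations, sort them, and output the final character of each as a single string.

ccabc$adadca

rank  rotation      last
    0  $bacadcdcaac  c
    1  aac$bacadcdc  c
    2  ac$bacadcdca  a
    3  acadcdcaac$b  b
    4  adcdcaac$bac  c
    5  bacadcdcaac$  $
    6  c$bacadcdcaa  a
    7  caac$bacadcd  d
    8  cadcdcaac$ba  a
    9  cdcaac$bacad  d
   10  dcaac$bacadc  c
   11  dcdcaac$baca  a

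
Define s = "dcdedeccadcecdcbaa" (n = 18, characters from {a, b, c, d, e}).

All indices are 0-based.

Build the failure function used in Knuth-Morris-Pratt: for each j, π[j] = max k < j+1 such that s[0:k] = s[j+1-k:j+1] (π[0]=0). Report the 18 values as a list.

π[0] = 0
j=1 s[j]='c': π[1]=0 (border '')
j=2 s[j]='d': π[2]=1 (border 'd')
j=3 s[j]='e': k: 1→0; π[3]=0 (border '')
j=4 s[j]='d': π[4]=1 (border 'd')
j=5 s[j]='e': k: 1→0; π[5]=0 (border '')
j=6 s[j]='c': π[6]=0 (border '')
j=7 s[j]='c': π[7]=0 (border '')
j=8 s[j]='a': π[8]=0 (border '')
j=9 s[j]='d': π[9]=1 (border 'd')
j=10 s[j]='c': π[10]=2 (border 'dc')
j=11 s[j]='e': k: 2→0; π[11]=0 (border '')
j=12 s[j]='c': π[12]=0 (border '')
j=13 s[j]='d': π[13]=1 (border 'd')
j=14 s[j]='c': π[14]=2 (border 'dc')
j=15 s[j]='b': k: 2→0; π[15]=0 (border '')
j=16 s[j]='a': π[16]=0 (border '')
j=17 s[j]='a': π[17]=0 (border '')

[0, 0, 1, 0, 1, 0, 0, 0, 0, 1, 2, 0, 0, 1, 2, 0, 0, 0]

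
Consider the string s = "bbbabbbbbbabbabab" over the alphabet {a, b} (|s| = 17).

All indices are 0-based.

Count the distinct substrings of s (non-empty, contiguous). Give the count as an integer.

rank→(start, suffix):
  0 → (15, 'ab')
  1 → (13, 'abab')
  2 → (10, 'abbabab')
  3 → (3, 'abbbbbbabbabab')
  4 → (16, 'b')
  5 → (14, 'bab')
  6 → (12, 'babab')
  7 → (9, 'babbabab')
  8 → (2, 'babbbbbbabbabab')
  9 → (11, 'bbabab')
  10 → (8, 'bbabbabab')
  11 → (1, 'bbabbbbbbabbabab')
  12 → (7, 'bbbabbabab')
  13 → (0, 'bbbabbbbbbabbabab')
  14 → (6, 'bbbbabbabab')
  15 → (5, 'bbbbbabbabab')
  16 → (4, 'bbbbbbabbabab')

SA = [15, 13, 10, 3, 16, 14, 12, 9, 2, 11, 8, 1, 7, 0, 6, 5, 4]
[i] adj suffixes → lcp
  [1] 15/13 → 2 ('ab')
  [2] 13/10 → 2 ('ab')
  [3] 10/3 → 3 ('abb')
  [4] 3/16 → 0 ('')
  [5] 16/14 → 1 ('b')
  [6] 14/12 → 3 ('bab')
  [7] 12/9 → 3 ('bab')
  [8] 9/2 → 4 ('babb')
  [9] 2/11 → 1 ('b')
  [10] 11/8 → 4 ('bbab')
  [11] 8/1 → 5 ('bbabb')
  [12] 1/7 → 2 ('bb')
  [13] 7/0 → 6 ('bbbabb')
  [14] 0/6 → 3 ('bbb')
  [15] 6/5 → 4 ('bbbb')
  [16] 5/4 → 5 ('bbbbb')

n(n+1)/2 = 17·18/2 = 153
Σ LCP = 0 + 2 + 2 + 3 + 0 + 1 + 3 + 3 + 4 + 1 + 4 + 5 + 2 + 6 + 3 + 4 + 5 = 48
distinct = 153 − 48 = 105

105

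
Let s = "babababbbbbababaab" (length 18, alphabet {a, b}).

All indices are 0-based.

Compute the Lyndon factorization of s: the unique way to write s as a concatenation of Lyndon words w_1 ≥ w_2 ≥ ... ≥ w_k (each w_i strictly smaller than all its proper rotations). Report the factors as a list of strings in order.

emit factor 1: 'b' (i=0, period=1)
emit factor 2: 'abababbbbb' (i=1, period=10)
emit factor 3: 'ab' (i=11, period=2)
emit factor 4: 'ab' (i=13, period=2)
emit factor 5: 'aab' (i=15, period=3)

["b", "abababbbbb", "ab", "ab", "aab"]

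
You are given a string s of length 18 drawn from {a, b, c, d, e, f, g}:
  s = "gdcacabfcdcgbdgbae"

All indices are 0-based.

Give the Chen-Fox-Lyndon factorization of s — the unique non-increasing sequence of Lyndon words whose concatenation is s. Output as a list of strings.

emit factor 1: 'g' (i=0, period=1)
emit factor 2: 'd' (i=1, period=1)
emit factor 3: 'c' (i=2, period=1)
emit factor 4: 'ac' (i=3, period=2)
emit factor 5: 'abfcdcgbdgbae' (i=5, period=13)

["g", "d", "c", "ac", "abfcdcgbdgbae"]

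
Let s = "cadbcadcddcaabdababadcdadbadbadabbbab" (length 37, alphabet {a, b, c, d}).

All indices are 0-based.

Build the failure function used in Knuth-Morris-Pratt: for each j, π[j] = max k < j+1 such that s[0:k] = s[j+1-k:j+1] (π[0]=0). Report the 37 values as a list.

π[0] = 0
j=1 s[j]='a': π[1]=0 (border '')
j=2 s[j]='d': π[2]=0 (border '')
j=3 s[j]='b': π[3]=0 (border '')
j=4 s[j]='c': π[4]=1 (border 'c')
j=5 s[j]='a': π[5]=2 (border 'ca')
j=6 s[j]='d': π[6]=3 (border 'cad')
j=7 s[j]='c': k: 3→0; π[7]=1 (border 'c')
j=8 s[j]='d': k: 1→0; π[8]=0 (border '')
j=9 s[j]='d': π[9]=0 (border '')
j=10 s[j]='c': π[10]=1 (border 'c')
j=11 s[j]='a': π[11]=2 (border 'ca')
j=12 s[j]='a': k: 2→0; π[12]=0 (border '')
j=13 s[j]='b': π[13]=0 (border '')
j=14 s[j]='d': π[14]=0 (border '')
j=15 s[j]='a': π[15]=0 (border '')
j=16 s[j]='b': π[16]=0 (border '')
j=17 s[j]='a': π[17]=0 (border '')
j=18 s[j]='b': π[18]=0 (border '')
j=19 s[j]='a': π[19]=0 (border '')
j=20 s[j]='d': π[20]=0 (border '')
j=21 s[j]='c': π[21]=1 (border 'c')
j=22 s[j]='d': k: 1→0; π[22]=0 (border '')
j=23 s[j]='a': π[23]=0 (border '')
j=24 s[j]='d': π[24]=0 (border '')
j=25 s[j]='b': π[25]=0 (border '')
j=26 s[j]='a': π[26]=0 (border '')
j=27 s[j]='d': π[27]=0 (border '')
j=28 s[j]='b': π[28]=0 (border '')
j=29 s[j]='a': π[29]=0 (border '')
j=30 s[j]='d': π[30]=0 (border '')
j=31 s[j]='a': π[31]=0 (border '')
j=32 s[j]='b': π[32]=0 (border '')
j=33 s[j]='b': π[33]=0 (border '')
j=34 s[j]='b': π[34]=0 (border '')
j=35 s[j]='a': π[35]=0 (border '')
j=36 s[j]='b': π[36]=0 (border '')

[0, 0, 0, 0, 1, 2, 3, 1, 0, 0, 1, 2, 0, 0, 0, 0, 0, 0, 0, 0, 0, 1, 0, 0, 0, 0, 0, 0, 0, 0, 0, 0, 0, 0, 0, 0, 0]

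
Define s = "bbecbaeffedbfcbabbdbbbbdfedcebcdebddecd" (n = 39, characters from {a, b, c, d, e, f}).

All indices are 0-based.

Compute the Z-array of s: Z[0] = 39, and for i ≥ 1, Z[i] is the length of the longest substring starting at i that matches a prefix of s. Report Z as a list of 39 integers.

[39, 1, 0, 0, 1, 0, 0, 0, 0, 0, 0, 1, 0, 0, 1, 0, 2, 1, 0, 2, 2, 2, 1, 0, 0, 0, 0, 0, 0, 1, 0, 0, 0, 1, 0, 0, 0, 0, 0]

Z[0]=39
i=1: i≥r, start 0; Z[1]=1 grow→box=[1,2)
i=2: i≥r, start 0; Z[2]=0
i=3: i≥r, start 0; Z[3]=0
i=4: i≥r, start 0; Z[4]=1 grow→box=[4,5)
i=5: i≥r, start 0; Z[5]=0
i=6: i≥r, start 0; Z[6]=0
i=7: i≥r, start 0; Z[7]=0
i=8: i≥r, start 0; Z[8]=0
i=9: i≥r, start 0; Z[9]=0
i=10: i≥r, start 0; Z[10]=0
i=11: i≥r, start 0; Z[11]=1 grow→box=[11,12)
i=12: i≥r, start 0; Z[12]=0
i=13: i≥r, start 0; Z[13]=0
i=14: i≥r, start 0; Z[14]=1 grow→box=[14,15)
i=15: i≥r, start 0; Z[15]=0
i=16: i≥r, start 0; Z[16]=2 grow→box=[16,18)
i=17: min(r-i=1, Z[1]=1)=1; Z[17]=1
i=18: i≥r, start 0; Z[18]=0
i=19: i≥r, start 0; Z[19]=2 grow→box=[19,21)
i=20: min(r-i=1, Z[1]=1)=1; Z[20]=2 grow→box=[20,22)
i=21: min(r-i=1, Z[1]=1)=1; Z[21]=2 grow→box=[21,23)
i=22: min(r-i=1, Z[1]=1)=1; Z[22]=1
i=23: i≥r, start 0; Z[23]=0
i=24: i≥r, start 0; Z[24]=0
i=25: i≥r, start 0; Z[25]=0
i=26: i≥r, start 0; Z[26]=0
i=27: i≥r, start 0; Z[27]=0
i=28: i≥r, start 0; Z[28]=0
i=29: i≥r, start 0; Z[29]=1 grow→box=[29,30)
i=30: i≥r, start 0; Z[30]=0
i=31: i≥r, start 0; Z[31]=0
i=32: i≥r, start 0; Z[32]=0
i=33: i≥r, start 0; Z[33]=1 grow→box=[33,34)
i=34: i≥r, start 0; Z[34]=0
i=35: i≥r, start 0; Z[35]=0
i=36: i≥r, start 0; Z[36]=0
i=37: i≥r, start 0; Z[37]=0
i=38: i≥r, start 0; Z[38]=0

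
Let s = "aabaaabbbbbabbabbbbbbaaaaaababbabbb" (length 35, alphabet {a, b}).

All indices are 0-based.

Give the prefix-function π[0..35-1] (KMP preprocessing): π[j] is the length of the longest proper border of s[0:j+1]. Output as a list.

π[0] = 0
j=1 s[j]='a': π[1]=1 (border 'a')
j=2 s[j]='b': k: 1→0; π[2]=0 (border '')
j=3 s[j]='a': π[3]=1 (border 'a')
j=4 s[j]='a': π[4]=2 (border 'aa')
j=5 s[j]='a': k: 2→1; π[5]=2 (border 'aa')
j=6 s[j]='b': π[6]=3 (border 'aab')
j=7 s[j]='b': k: 3→0; π[7]=0 (border '')
j=8 s[j]='b': π[8]=0 (border '')
j=9 s[j]='b': π[9]=0 (border '')
j=10 s[j]='b': π[10]=0 (border '')
j=11 s[j]='a': π[11]=1 (border 'a')
j=12 s[j]='b': k: 1→0; π[12]=0 (border '')
j=13 s[j]='b': π[13]=0 (border '')
j=14 s[j]='a': π[14]=1 (border 'a')
j=15 s[j]='b': k: 1→0; π[15]=0 (border '')
j=16 s[j]='b': π[16]=0 (border '')
j=17 s[j]='b': π[17]=0 (border '')
j=18 s[j]='b': π[18]=0 (border '')
j=19 s[j]='b': π[19]=0 (border '')
j=20 s[j]='b': π[20]=0 (border '')
j=21 s[j]='a': π[21]=1 (border 'a')
j=22 s[j]='a': π[22]=2 (border 'aa')
j=23 s[j]='a': k: 2→1; π[23]=2 (border 'aa')
j=24 s[j]='a': k: 2→1; π[24]=2 (border 'aa')
j=25 s[j]='a': k: 2→1; π[25]=2 (border 'aa')
j=26 s[j]='a': k: 2→1; π[26]=2 (border 'aa')
j=27 s[j]='b': π[27]=3 (border 'aab')
j=28 s[j]='a': π[28]=4 (border 'aaba')
j=29 s[j]='b': k: 4→1→0; π[29]=0 (border '')
j=30 s[j]='b': π[30]=0 (border '')
j=31 s[j]='a': π[31]=1 (border 'a')
j=32 s[j]='b': k: 1→0; π[32]=0 (border '')
j=33 s[j]='b': π[33]=0 (border '')
j=34 s[j]='b': π[34]=0 (border '')

[0, 1, 0, 1, 2, 2, 3, 0, 0, 0, 0, 1, 0, 0, 1, 0, 0, 0, 0, 0, 0, 1, 2, 2, 2, 2, 2, 3, 4, 0, 0, 1, 0, 0, 0]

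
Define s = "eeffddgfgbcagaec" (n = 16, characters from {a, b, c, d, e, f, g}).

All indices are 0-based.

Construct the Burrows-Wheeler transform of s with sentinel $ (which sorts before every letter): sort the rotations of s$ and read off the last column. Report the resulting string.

rank  rotation           last
    0  $eeffddgfgbcagaec  c
    1  aec$eeffddgfgbcag  g
    2  agaec$eeffddgfgbc  c
    3  bcagaec$eeffddgfg  g
    4  c$eeffddgfgbcagae  e
    5  cagaec$eeffddgfgb  b
    6  ddgfgbcagaec$eeff  f
    7  dgfgbcagaec$eeffd  d
    8  ec$eeffddgfgbcaga  a
    9  eeffddgfgbcagaec$  $
   10  effddgfgbcagaec$e  e
   11  fddgfgbcagaec$eef  f
   12  ffddgfgbcagaec$ee  e
   13  fgbcagaec$eeffddg  g
   14  gaec$eeffddgfgbca  a
   15  gbcagaec$eeffddgf  f
   16  gfgbcagaec$eeffdd  d

cgcgebfda$efegafd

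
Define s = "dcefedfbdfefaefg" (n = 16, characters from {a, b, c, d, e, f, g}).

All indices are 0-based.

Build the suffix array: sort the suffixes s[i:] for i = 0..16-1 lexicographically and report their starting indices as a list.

[12, 7, 1, 0, 5, 8, 4, 10, 2, 13, 11, 6, 3, 9, 14, 15]

sorted suffixes:
  #0 SA[0]=12  'aefg'
  #1 SA[1]=7  'bdfefaefg'
  #2 SA[2]=1  'cefedfbdfefaefg'
  #3 SA[3]=0  'dcefedfbdfefaefg'
  #4 SA[4]=5  'dfbdfefaefg'
  #5 SA[5]=8  'dfefaefg'
  #6 SA[6]=4  'edfbdfefaefg'
  #7 SA[7]=10  'efaefg'
  #8 SA[8]=2  'efedfbdfefaefg'
  #9 SA[9]=13  'efg'
  #10 SA[10]=11  'faefg'
  #11 SA[11]=6  'fbdfefaefg'
  #12 SA[12]=3  'fedfbdfefaefg'
  #13 SA[13]=9  'fefaefg'
  #14 SA[14]=14  'fg'
  #15 SA[15]=15  'g'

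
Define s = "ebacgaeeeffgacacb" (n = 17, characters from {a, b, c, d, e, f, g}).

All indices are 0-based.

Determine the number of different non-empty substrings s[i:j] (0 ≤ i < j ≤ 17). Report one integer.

138

rank→(start, suffix):
  0 → (12, 'acacb')
  1 → (14, 'acb')
  2 → (2, 'acgaeeeffgacacb')
  3 → (5, 'aeeeffgacacb')
  4 → (16, 'b')
  5 → (1, 'bacgaeeeffgacacb')
  6 → (13, 'cacb')
  7 → (15, 'cb')
  8 → (3, 'cgaeeeffgacacb')
  9 → (0, 'ebacgaeeeffgacacb')
  10 → (6, 'eeeffgacacb')
  11 → (7, 'eeffgacacb')
  12 → (8, 'effgacacb')
  13 → (9, 'ffgacacb')
  14 → (10, 'fgacacb')
  15 → (11, 'gacacb')
  16 → (4, 'gaeeeffgacacb')

SA = [12, 14, 2, 5, 16, 1, 13, 15, 3, 0, 6, 7, 8, 9, 10, 11, 4]
i: (SA[i-1],SA[i]) lcp shared
  1: (12,14) 2 'ac'
  2: (14,2) 2 'ac'
  3: (2,5) 1 'a'
  4: (5,16) 0 ''
  5: (16,1) 1 'b'
  6: (1,13) 0 ''
  7: (13,15) 1 'c'
  8: (15,3) 1 'c'
  9: (3,0) 0 ''
  10: (0,6) 1 'e'
  11: (6,7) 2 'ee'
  12: (7,8) 1 'e'
  13: (8,9) 0 ''
  14: (9,10) 1 'f'
  15: (10,11) 0 ''
  16: (11,4) 2 'ga'

n(n+1)/2 = 17·18/2 = 153
Σ LCP = 0 + 2 + 2 + 1 + 0 + 1 + 0 + 1 + 1 + 0 + 1 + 2 + 1 + 0 + 1 + 0 + 2 = 15
distinct = 153 − 15 = 138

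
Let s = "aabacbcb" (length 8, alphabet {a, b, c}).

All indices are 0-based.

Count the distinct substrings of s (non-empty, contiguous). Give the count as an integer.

rank→(start, suffix):
  0 → (0, 'aabacbcb')
  1 → (1, 'abacbcb')
  2 → (3, 'acbcb')
  3 → (7, 'b')
  4 → (2, 'bacbcb')
  5 → (5, 'bcb')
  6 → (6, 'cb')
  7 → (4, 'cbcb')

SA = [0, 1, 3, 7, 2, 5, 6, 4]
i: (SA[i-1],SA[i]) lcp shared
  1: (0,1) 1 'a'
  2: (1,3) 1 'a'
  3: (3,7) 0 ''
  4: (7,2) 1 'b'
  5: (2,5) 1 'b'
  6: (5,6) 0 ''
  7: (6,4) 2 'cb'

n(n+1)/2 = 8·9/2 = 36
Σ LCP = 0 + 1 + 1 + 0 + 1 + 1 + 0 + 2 = 6
distinct = 36 − 6 = 30

30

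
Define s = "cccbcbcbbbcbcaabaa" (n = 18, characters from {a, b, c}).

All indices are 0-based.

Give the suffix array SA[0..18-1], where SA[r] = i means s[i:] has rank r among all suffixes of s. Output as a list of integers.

[17, 16, 13, 14, 15, 7, 8, 11, 5, 9, 3, 12, 6, 10, 4, 2, 1, 0]

rank | idx | suffix
   0 |  17 | a
   1 |  16 | aa
   2 |  13 | aabaa
   3 |  14 | abaa
   4 |  15 | baa
   5 |   7 | bbbcbcaabaa
   6 |   8 | bbcbcaabaa
   7 |  11 | bcaabaa
   8 |   5 | bcbbbcbcaabaa
   9 |   9 | bcbcaabaa
  10 |   3 | bcbcbbbcbcaabaa
  11 |  12 | caabaa
  12 |   6 | cbbbcbcaabaa
  13 |  10 | cbcaabaa
  14 |   4 | cbcbbbcbcaabaa
  15 |   2 | cbcbcbbbcbcaabaa
  16 |   1 | ccbcbcbbbcbcaabaa
  17 |   0 | cccbcbcbbbcbcaabaa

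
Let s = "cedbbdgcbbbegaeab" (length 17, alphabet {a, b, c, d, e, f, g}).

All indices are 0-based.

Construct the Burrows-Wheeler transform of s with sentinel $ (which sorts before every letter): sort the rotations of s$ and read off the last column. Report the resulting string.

begacdbbbg$ebacbed

rank  rotation            last
    0  $cedbbdgcbbbegaeab  b
    1  ab$cedbbdgcbbbegae  e
    2  aeab$cedbbdgcbbbeg  g
    3  b$cedbbdgcbbbegaea  a
    4  bbbegaeab$cedbbdgc  c
    5  bbdgcbbbegaeab$ced  d
    6  bbegaeab$cedbbdgcb  b
    7  bdgcbbbegaeab$cedb  b
    8  begaeab$cedbbdgcbb  b
    9  cbbbegaeab$cedbbdg  g
   10  cedbbdgcbbbegaeab$  $
   11  dbbdgcbbbegaeab$ce  e
   12  dgcbbbegaeab$cedbb  b
   13  eab$cedbbdgcbbbega  a
   14  edbbdgcbbbegaeab$c  c
   15  egaeab$cedbbdgcbbb  b
   16  gaeab$cedbbdgcbbbe  e
   17  gcbbbegaeab$cedbbd  d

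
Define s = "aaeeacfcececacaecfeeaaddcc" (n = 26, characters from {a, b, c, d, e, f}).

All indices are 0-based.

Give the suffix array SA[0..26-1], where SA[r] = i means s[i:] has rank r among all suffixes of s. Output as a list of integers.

[20, 0, 12, 4, 21, 14, 1, 25, 11, 13, 24, 9, 7, 5, 16, 23, 22, 19, 3, 10, 8, 15, 18, 2, 6, 17]

sorted suffixes:
  #0 SA[0]=20  'aaddcc'
  #1 SA[1]=0  'aaeeacfcececacaecfeeaaddcc'
  #2 SA[2]=12  'acaecfeeaaddcc'
  #3 SA[3]=4  'acfcececacaecfeeaaddcc'
  #4 SA[4]=21  'addcc'
  #5 SA[5]=14  'aecfeeaaddcc'
  #6 SA[6]=1  'aeeacfcececacaecfeeaaddcc'
  #7 SA[7]=25  'c'
  #8 SA[8]=11  'cacaecfeeaaddcc'
  #9 SA[9]=13  'caecfeeaaddcc'
  #10 SA[10]=24  'cc'
  #11 SA[11]=9  'cecacaecfeeaaddcc'
  #12 SA[12]=7  'cececacaecfeeaaddcc'
  #13 SA[13]=5  'cfcececacaecfeeaaddcc'
  #14 SA[14]=16  'cfeeaaddcc'
  #15 SA[15]=23  'dcc'
  #16 SA[16]=22  'ddcc'
  #17 SA[17]=19  'eaaddcc'
  #18 SA[18]=3  'eacfcececacaecfeeaaddcc'
  #19 SA[19]=10  'ecacaecfeeaaddcc'
  #20 SA[20]=8  'ececacaecfeeaaddcc'
  #21 SA[21]=15  'ecfeeaaddcc'
  #22 SA[22]=18  'eeaaddcc'
  #23 SA[23]=2  'eeacfcececacaecfeeaaddcc'
  #24 SA[24]=6  'fcececacaecfeeaaddcc'
  #25 SA[25]=17  'feeaaddcc'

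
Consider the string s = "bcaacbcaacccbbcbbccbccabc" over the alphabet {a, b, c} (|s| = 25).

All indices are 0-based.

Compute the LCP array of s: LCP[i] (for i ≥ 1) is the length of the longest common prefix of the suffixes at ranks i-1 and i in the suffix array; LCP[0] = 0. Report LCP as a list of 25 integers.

[0, 3, 1, 1, 2, 0, 3, 1, 2, 5, 2, 2, 3, 0, 1, 4, 2, 1, 4, 2, 3, 1, 2, 3, 2]

sorted suffixes:
  #0 SA[0]=2  'aacbcaacccbbcbbccbccabc'
  #1 SA[1]=7  'aacccbbcbbccbccabc'
  #2 SA[2]=22  'abc'
  #3 SA[3]=3  'acbcaacccbbcbbccbccabc'
  #4 SA[4]=8  'acccbbcbbccbccabc'
  #5 SA[5]=12  'bbcbbccbccabc'
  #6 SA[6]=15  'bbccbccabc'
  #7 SA[7]=23  'bc'
  #8 SA[8]=0  'bcaacbcaacccbbcbbccbccabc'
  #9 SA[9]=5  'bcaacccbbcbbccbccabc'
  #10 SA[10]=13  'bcbbccbccabc'
  #11 SA[11]=19  'bccabc'
  #12 SA[12]=16  'bccbccabc'
  #13 SA[13]=24  'c'
  #14 SA[14]=1  'caacbcaacccbbcbbccbccabc'
  #15 SA[15]=6  'caacccbbcbbccbccabc'
  #16 SA[16]=21  'cabc'
  #17 SA[17]=11  'cbbcbbccbccabc'
  #18 SA[18]=14  'cbbccbccabc'
  #19 SA[19]=4  'cbcaacccbbcbbccbccabc'
  #20 SA[20]=18  'cbccabc'
  #21 SA[21]=20  'ccabc'
  #22 SA[22]=10  'ccbbcbbccbccabc'
  #23 SA[23]=17  'ccbccabc'
  #24 SA[24]=9  'cccbbcbbccbccabc'

SA = [2, 7, 22, 3, 8, 12, 15, 23, 0, 5, 13, 19, 16, 24, 1, 6, 21, 11, 14, 4, 18, 20, 10, 17, 9]
rank  pair      lcp
   1  s[2:],s[7:]  3  'aac'
   2  s[7:],s[22:]  1  'a'
   3  s[22:],s[3:]  1  'a'
   4  s[3:],s[8:]  2  'ac'
   5  s[8:],s[12:]  0  ''
   6  s[12:],s[15:]  3  'bbc'
   7  s[15:],s[23:]  1  'b'
   8  s[23:],s[0:]  2  'bc'
   9  s[0:],s[5:]  5  'bcaac'
  10  s[5:],s[13:]  2  'bc'
  11  s[13:],s[19:]  2  'bc'
  12  s[19:],s[16:]  3  'bcc'
  13  s[16:],s[24:]  0  ''
  14  s[24:],s[1:]  1  'c'
  15  s[1:],s[6:]  4  'caac'
  16  s[6:],s[21:]  2  'ca'
  17  s[21:],s[11:]  1  'c'
  18  s[11:],s[14:]  4  'cbbc'
  19  s[14:],s[4:]  2  'cb'
  20  s[4:],s[18:]  3  'cbc'
  21  s[18:],s[20:]  1  'c'
  22  s[20:],s[10:]  2  'cc'
  23  s[10:],s[17:]  3  'ccb'
  24  s[17:],s[9:]  2  'cc'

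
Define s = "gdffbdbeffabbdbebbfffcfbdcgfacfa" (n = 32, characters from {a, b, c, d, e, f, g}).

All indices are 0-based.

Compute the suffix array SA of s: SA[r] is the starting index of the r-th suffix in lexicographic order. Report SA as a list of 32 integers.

sorted suffixes:
  #0 SA[0]=31  'a'
  #1 SA[1]=10  'abbdbebbfffcfbdcgfacfa'
  #2 SA[2]=28  'acfa'
  #3 SA[3]=11  'bbdbebbfffcfbdcgfacfa'
  #4 SA[4]=16  'bbfffcfbdcgfacfa'
  #5 SA[5]=12  'bdbebbfffcfbdcgfacfa'
  #6 SA[6]=4  'bdbeffabbdbebbfffcfbdcgfacfa'
  #7 SA[7]=23  'bdcgfacfa'
  #8 SA[8]=14  'bebbfffcfbdcgfacfa'
  #9 SA[9]=6  'beffabbdbebbfffcfbdcgfacfa'
  #10 SA[10]=17  'bfffcfbdcgfacfa'
  #11 SA[11]=29  'cfa'
  #12 SA[12]=21  'cfbdcgfacfa'
  #13 SA[13]=25  'cgfacfa'
  #14 SA[14]=13  'dbebbfffcfbdcgfacfa'
  #15 SA[15]=5  'dbeffabbdbebbfffcfbdcgfacfa'
  #16 SA[16]=24  'dcgfacfa'
  #17 SA[17]=1  'dffbdbeffabbdbebbfffcfbdcgfacfa'
  #18 SA[18]=15  'ebbfffcfbdcgfacfa'
  #19 SA[19]=7  'effabbdbebbfffcfbdcgfacfa'
  #20 SA[20]=30  'fa'
  #21 SA[21]=9  'fabbdbebbfffcfbdcgfacfa'
  #22 SA[22]=27  'facfa'
  #23 SA[23]=3  'fbdbeffabbdbebbfffcfbdcgfacfa'
  #24 SA[24]=22  'fbdcgfacfa'
  #25 SA[25]=20  'fcfbdcgfacfa'
  #26 SA[26]=8  'ffabbdbebbfffcfbdcgfacfa'
  #27 SA[27]=2  'ffbdbeffabbdbebbfffcfbdcgfacfa'
  #28 SA[28]=19  'ffcfbdcgfacfa'
  #29 SA[29]=18  'fffcfbdcgfacfa'
  #30 SA[30]=0  'gdffbdbeffabbdbebbfffcfbdcgfacfa'
  #31 SA[31]=26  'gfacfa'

[31, 10, 28, 11, 16, 12, 4, 23, 14, 6, 17, 29, 21, 25, 13, 5, 24, 1, 15, 7, 30, 9, 27, 3, 22, 20, 8, 2, 19, 18, 0, 26]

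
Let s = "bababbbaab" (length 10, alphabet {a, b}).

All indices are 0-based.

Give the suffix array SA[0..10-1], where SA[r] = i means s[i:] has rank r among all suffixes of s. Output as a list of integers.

rank | idx | suffix
   0 |   7 | aab
   1 |   8 | ab
   2 |   1 | ababbbaab
   3 |   3 | abbbaab
   4 |   9 | b
   5 |   6 | baab
   6 |   0 | bababbbaab
   7 |   2 | babbbaab
   8 |   5 | bbaab
   9 |   4 | bbbaab

[7, 8, 1, 3, 9, 6, 0, 2, 5, 4]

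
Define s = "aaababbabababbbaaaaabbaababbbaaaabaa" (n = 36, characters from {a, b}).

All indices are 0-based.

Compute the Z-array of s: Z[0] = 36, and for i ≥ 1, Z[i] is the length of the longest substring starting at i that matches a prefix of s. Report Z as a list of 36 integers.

Z[0]=36
i=1: outside box; Z[1]=2 scan→box=[1,3)
i=2: min(r-i=1, Z[1]=2)=1; Z[2]=1
i=3: outside box; Z[3]=0
i=4: outside box; Z[4]=1 scan→box=[4,5)
i=5: outside box; Z[5]=0
i=6: outside box; Z[6]=0
i=7: outside box; Z[7]=1 scan→box=[7,8)
i=8: outside box; Z[8]=0
i=9: outside box; Z[9]=1 scan→box=[9,10)
i=10: outside box; Z[10]=0
i=11: outside box; Z[11]=1 scan→box=[11,12)
i=12: outside box; Z[12]=0
i=13: outside box; Z[13]=0
i=14: outside box; Z[14]=0
i=15: outside box; Z[15]=3 scan→box=[15,18)
i=16: min(r-i=2, Z[1]=2)=2; Z[16]=3 scan→box=[16,19)
i=17: min(r-i=2, Z[1]=2)=2; Z[17]=4 scan→box=[17,21)
i=18: min(r-i=3, Z[1]=2)=2; Z[18]=2
i=19: min(r-i=2, Z[2]=1)=1; Z[19]=1
i=20: min(r-i=1, Z[3]=0)=0; Z[20]=0
i=21: outside box; Z[21]=0
i=22: outside box; Z[22]=2 scan→box=[22,24)
i=23: min(r-i=1, Z[1]=2)=1; Z[23]=1
i=24: outside box; Z[24]=0
i=25: outside box; Z[25]=1 scan→box=[25,26)
i=26: outside box; Z[26]=0
i=27: outside box; Z[27]=0
i=28: outside box; Z[28]=0
i=29: outside box; Z[29]=3 scan→box=[29,32)
i=30: min(r-i=2, Z[1]=2)=2; Z[30]=5 scan→box=[30,35)
i=31: min(r-i=4, Z[1]=2)=2; Z[31]=2
i=32: min(r-i=3, Z[2]=1)=1; Z[32]=1
i=33: min(r-i=2, Z[3]=0)=0; Z[33]=0
i=34: min(r-i=1, Z[4]=1)=1; Z[34]=2 scan→box=[34,36)
i=35: min(r-i=1, Z[1]=2)=1; Z[35]=1

[36, 2, 1, 0, 1, 0, 0, 1, 0, 1, 0, 1, 0, 0, 0, 3, 3, 4, 2, 1, 0, 0, 2, 1, 0, 1, 0, 0, 0, 3, 5, 2, 1, 0, 2, 1]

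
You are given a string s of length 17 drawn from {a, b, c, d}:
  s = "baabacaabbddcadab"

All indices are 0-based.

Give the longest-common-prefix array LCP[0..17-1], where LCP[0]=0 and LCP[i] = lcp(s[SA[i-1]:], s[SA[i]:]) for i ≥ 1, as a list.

[0, 3, 1, 2, 2, 1, 1, 0, 1, 2, 1, 1, 0, 2, 0, 1, 1]

sorted suffixes:
  #0 SA[0]=1  'aabacaabbddcadab'
  #1 SA[1]=6  'aabbddcadab'
  #2 SA[2]=15  'ab'
  #3 SA[3]=2  'abacaabbddcadab'
  #4 SA[4]=7  'abbddcadab'
  #5 SA[5]=4  'acaabbddcadab'
  #6 SA[6]=13  'adab'
  #7 SA[7]=16  'b'
  #8 SA[8]=0  'baabacaabbddcadab'
  #9 SA[9]=3  'bacaabbddcadab'
  #10 SA[10]=8  'bbddcadab'
  #11 SA[11]=9  'bddcadab'
  #12 SA[12]=5  'caabbddcadab'
  #13 SA[13]=12  'cadab'
  #14 SA[14]=14  'dab'
  #15 SA[15]=11  'dcadab'
  #16 SA[16]=10  'ddcadab'

SA = [1, 6, 15, 2, 7, 4, 13, 16, 0, 3, 8, 9, 5, 12, 14, 11, 10]
rank  pair      lcp
   1  s[1:],s[6:]  3  'aab'
   2  s[6:],s[15:]  1  'a'
   3  s[15:],s[2:]  2  'ab'
   4  s[2:],s[7:]  2  'ab'
   5  s[7:],s[4:]  1  'a'
   6  s[4:],s[13:]  1  'a'
   7  s[13:],s[16:]  0  ''
   8  s[16:],s[0:]  1  'b'
   9  s[0:],s[3:]  2  'ba'
  10  s[3:],s[8:]  1  'b'
  11  s[8:],s[9:]  1  'b'
  12  s[9:],s[5:]  0  ''
  13  s[5:],s[12:]  2  'ca'
  14  s[12:],s[14:]  0  ''
  15  s[14:],s[11:]  1  'd'
  16  s[11:],s[10:]  1  'd'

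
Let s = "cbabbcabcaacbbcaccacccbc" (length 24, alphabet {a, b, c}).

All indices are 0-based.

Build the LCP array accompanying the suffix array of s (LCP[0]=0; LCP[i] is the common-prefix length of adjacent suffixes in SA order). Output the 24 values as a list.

[0, 1, 2, 1, 2, 3, 0, 1, 4, 1, 2, 3, 3, 0, 1, 2, 2, 4, 1, 2, 2, 1, 2, 2]

rank→(start, suffix):
  0 → (9, 'aacbbcaccacccbc')
  1 → (2, 'abbcabcaacbbcaccacccbc')
  2 → (6, 'abcaacbbcaccacccbc')
  3 → (10, 'acbbcaccacccbc')
  4 → (15, 'accacccbc')
  5 → (18, 'acccbc')
  6 → (1, 'babbcabcaacbbcaccacccbc')
  7 → (3, 'bbcabcaacbbcaccacccbc')
  8 → (12, 'bbcaccacccbc')
  9 → (22, 'bc')
  10 → (7, 'bcaacbbcaccacccbc')
  11 → (4, 'bcabcaacbbcaccacccbc')
  12 → (13, 'bcaccacccbc')
  13 → (23, 'c')
  14 → (8, 'caacbbcaccacccbc')
  15 → (5, 'cabcaacbbcaccacccbc')
  16 → (14, 'caccacccbc')
  17 → (17, 'cacccbc')
  18 → (0, 'cbabbcabcaacbbcaccacccbc')
  19 → (11, 'cbbcaccacccbc')
  20 → (21, 'cbc')
  21 → (16, 'ccacccbc')
  22 → (20, 'ccbc')
  23 → (19, 'cccbc')

SA = [9, 2, 6, 10, 15, 18, 1, 3, 12, 22, 7, 4, 13, 23, 8, 5, 14, 17, 0, 11, 21, 16, 20, 19]
i: (SA[i-1],SA[i]) lcp shared
  1: (9,2) 1 'a'
  2: (2,6) 2 'ab'
  3: (6,10) 1 'a'
  4: (10,15) 2 'ac'
  5: (15,18) 3 'acc'
  6: (18,1) 0 ''
  7: (1,3) 1 'b'
  8: (3,12) 4 'bbca'
  9: (12,22) 1 'b'
  10: (22,7) 2 'bc'
  11: (7,4) 3 'bca'
  12: (4,13) 3 'bca'
  13: (13,23) 0 ''
  14: (23,8) 1 'c'
  15: (8,5) 2 'ca'
  16: (5,14) 2 'ca'
  17: (14,17) 4 'cacc'
  18: (17,0) 1 'c'
  19: (0,11) 2 'cb'
  20: (11,21) 2 'cb'
  21: (21,16) 1 'c'
  22: (16,20) 2 'cc'
  23: (20,19) 2 'cc'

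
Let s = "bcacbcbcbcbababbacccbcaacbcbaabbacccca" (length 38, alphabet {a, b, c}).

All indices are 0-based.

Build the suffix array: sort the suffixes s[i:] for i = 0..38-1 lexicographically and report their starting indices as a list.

[37, 28, 22, 11, 13, 29, 23, 2, 16, 32, 27, 10, 12, 15, 31, 14, 30, 20, 0, 25, 8, 6, 4, 36, 21, 1, 26, 9, 19, 24, 7, 5, 3, 35, 18, 34, 17, 33]

sorted suffixes:
  #0 SA[0]=37  'a'
  #1 SA[1]=28  'aabbacccca'
  #2 SA[2]=22  'aacbcbaabbacccca'
  #3 SA[3]=11  'ababbacccbcaacbcbaabbacccca'
  #4 SA[4]=13  'abbacccbcaacbcbaabbacccca'
  #5 SA[5]=29  'abbacccca'
  #6 SA[6]=23  'acbcbaabbacccca'
  #7 SA[7]=2  'acbcbcbcbababbacccbcaacbcbaabbacccca'
  #8 SA[8]=16  'acccbcaacbcbaabbacccca'
  #9 SA[9]=32  'acccca'
  #10 SA[10]=27  'baabbacccca'
  #11 SA[11]=10  'bababbacccbcaacbcbaabbacccca'
  #12 SA[12]=12  'babbacccbcaacbcbaabbacccca'
  #13 SA[13]=15  'bacccbcaacbcbaabbacccca'
  #14 SA[14]=31  'bacccca'
  #15 SA[15]=14  'bbacccbcaacbcbaabbacccca'
  #16 SA[16]=30  'bbacccca'
  #17 SA[17]=20  'bcaacbcbaabbacccca'
  #18 SA[18]=0  'bcacbcbcbcbababbacccbcaacbcbaabbacccca'
  #19 SA[19]=25  'bcbaabbacccca'
  #20 SA[20]=8  'bcbababbacccbcaacbcbaabbacccca'
  #21 SA[21]=6  'bcbcbababbacccbcaacbcbaabbacccca'
  #22 SA[22]=4  'bcbcbcbababbacccbcaacbcbaabbacccca'
  #23 SA[23]=36  'ca'
  #24 SA[24]=21  'caacbcbaabbacccca'
  #25 SA[25]=1  'cacbcbcbcbababbacccbcaacbcbaabbacccca'
  #26 SA[26]=26  'cbaabbacccca'
  #27 SA[27]=9  'cbababbacccbcaacbcbaabbacccca'
  #28 SA[28]=19  'cbcaacbcbaabbacccca'
  #29 SA[29]=24  'cbcbaabbacccca'
  #30 SA[30]=7  'cbcbababbacccbcaacbcbaabbacccca'
  #31 SA[31]=5  'cbcbcbababbacccbcaacbcbaabbacccca'
  #32 SA[32]=3  'cbcbcbcbababbacccbcaacbcbaabbacccca'
  #33 SA[33]=35  'cca'
  #34 SA[34]=18  'ccbcaacbcbaabbacccca'
  #35 SA[35]=34  'ccca'
  #36 SA[36]=17  'cccbcaacbcbaabbacccca'
  #37 SA[37]=33  'cccca'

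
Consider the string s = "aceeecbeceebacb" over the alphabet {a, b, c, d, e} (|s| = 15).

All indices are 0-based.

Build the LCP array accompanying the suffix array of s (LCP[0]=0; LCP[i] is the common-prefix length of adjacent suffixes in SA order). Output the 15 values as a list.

[0, 2, 0, 1, 1, 0, 2, 1, 3, 0, 1, 2, 1, 2, 2]

rank→(start, suffix):
  0 → (12, 'acb')
  1 → (0, 'aceeecbeceebacb')
  2 → (14, 'b')
  3 → (11, 'bacb')
  4 → (6, 'beceebacb')
  5 → (13, 'cb')
  6 → (5, 'cbeceebacb')
  7 → (8, 'ceebacb')
  8 → (1, 'ceeecbeceebacb')
  9 → (10, 'ebacb')
  10 → (4, 'ecbeceebacb')
  11 → (7, 'eceebacb')
  12 → (9, 'eebacb')
  13 → (3, 'eecbeceebacb')
  14 → (2, 'eeecbeceebacb')

SA = [12, 0, 14, 11, 6, 13, 5, 8, 1, 10, 4, 7, 9, 3, 2]
[i] adj suffixes → lcp
  [1] 12/0 → 2 ('ac')
  [2] 0/14 → 0 ('')
  [3] 14/11 → 1 ('b')
  [4] 11/6 → 1 ('b')
  [5] 6/13 → 0 ('')
  [6] 13/5 → 2 ('cb')
  [7] 5/8 → 1 ('c')
  [8] 8/1 → 3 ('cee')
  [9] 1/10 → 0 ('')
  [10] 10/4 → 1 ('e')
  [11] 4/7 → 2 ('ec')
  [12] 7/9 → 1 ('e')
  [13] 9/3 → 2 ('ee')
  [14] 3/2 → 2 ('ee')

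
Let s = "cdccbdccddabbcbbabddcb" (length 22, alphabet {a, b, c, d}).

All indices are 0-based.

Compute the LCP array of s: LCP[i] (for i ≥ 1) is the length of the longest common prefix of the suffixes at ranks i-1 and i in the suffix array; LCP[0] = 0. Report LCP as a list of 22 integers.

[0, 2, 0, 1, 1, 2, 1, 1, 2, 0, 2, 2, 1, 2, 1, 2, 0, 1, 2, 3, 1, 2]

sorted suffixes:
  #0 SA[0]=10  'abbcbbabddcb'
  #1 SA[1]=16  'abddcb'
  #2 SA[2]=21  'b'
  #3 SA[3]=15  'babddcb'
  #4 SA[4]=14  'bbabddcb'
  #5 SA[5]=11  'bbcbbabddcb'
  #6 SA[6]=12  'bcbbabddcb'
  #7 SA[7]=4  'bdccddabbcbbabddcb'
  #8 SA[8]=17  'bddcb'
  #9 SA[9]=20  'cb'
  #10 SA[10]=13  'cbbabddcb'
  #11 SA[11]=3  'cbdccddabbcbbabddcb'
  #12 SA[12]=2  'ccbdccddabbcbbabddcb'
  #13 SA[13]=6  'ccddabbcbbabddcb'
  #14 SA[14]=0  'cdccbdccddabbcbbabddcb'
  #15 SA[15]=7  'cddabbcbbabddcb'
  #16 SA[16]=9  'dabbcbbabddcb'
  #17 SA[17]=19  'dcb'
  #18 SA[18]=1  'dccbdccddabbcbbabddcb'
  #19 SA[19]=5  'dccddabbcbbabddcb'
  #20 SA[20]=8  'ddabbcbbabddcb'
  #21 SA[21]=18  'ddcb'

SA = [10, 16, 21, 15, 14, 11, 12, 4, 17, 20, 13, 3, 2, 6, 0, 7, 9, 19, 1, 5, 8, 18]
[i] adj suffixes → lcp
  [1] 10/16 → 2 ('ab')
  [2] 16/21 → 0 ('')
  [3] 21/15 → 1 ('b')
  [4] 15/14 → 1 ('b')
  [5] 14/11 → 2 ('bb')
  [6] 11/12 → 1 ('b')
  [7] 12/4 → 1 ('b')
  [8] 4/17 → 2 ('bd')
  [9] 17/20 → 0 ('')
  [10] 20/13 → 2 ('cb')
  [11] 13/3 → 2 ('cb')
  [12] 3/2 → 1 ('c')
  [13] 2/6 → 2 ('cc')
  [14] 6/0 → 1 ('c')
  [15] 0/7 → 2 ('cd')
  [16] 7/9 → 0 ('')
  [17] 9/19 → 1 ('d')
  [18] 19/1 → 2 ('dc')
  [19] 1/5 → 3 ('dcc')
  [20] 5/8 → 1 ('d')
  [21] 8/18 → 2 ('dd')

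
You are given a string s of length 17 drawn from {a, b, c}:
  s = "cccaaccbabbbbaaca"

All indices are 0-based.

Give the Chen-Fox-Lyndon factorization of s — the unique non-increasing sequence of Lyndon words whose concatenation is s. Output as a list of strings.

emit factor 1: 'c' (i=0, period=1)
emit factor 2: 'c' (i=1, period=1)
emit factor 3: 'c' (i=2, period=1)
emit factor 4: 'aaccbabbbb' (i=3, period=10)
emit factor 5: 'aac' (i=13, period=3)
emit factor 6: 'a' (i=16, period=1)

["c", "c", "c", "aaccbabbbb", "aac", "a"]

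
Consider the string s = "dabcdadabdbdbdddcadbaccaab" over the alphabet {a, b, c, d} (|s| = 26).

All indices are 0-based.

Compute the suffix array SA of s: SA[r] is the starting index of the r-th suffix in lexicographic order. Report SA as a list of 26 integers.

[23, 24, 1, 7, 20, 5, 17, 25, 19, 2, 8, 10, 12, 22, 16, 21, 3, 0, 6, 4, 18, 9, 11, 15, 14, 13]

rank | idx | suffix
   0 |  23 | aab
   1 |  24 | ab
   2 |   1 | abcdadabdbdbdddcadbaccaab
   3 |   7 | abdbdbdddcadbaccaab
   4 |  20 | accaab
   5 |   5 | adabdbdbdddcadbaccaab
   6 |  17 | adbaccaab
   7 |  25 | b
   8 |  19 | baccaab
   9 |   2 | bcdadabdbdbdddcadbaccaab
  10 |   8 | bdbdbdddcadbaccaab
  11 |  10 | bdbdddcadbaccaab
  12 |  12 | bdddcadbaccaab
  13 |  22 | caab
  14 |  16 | cadbaccaab
  15 |  21 | ccaab
  16 |   3 | cdadabdbdbdddcadbaccaab
  17 |   0 | dabcdadabdbdbdddcadbaccaab
  18 |   6 | dabdbdbdddcadbaccaab
  19 |   4 | dadabdbdbdddcadbaccaab
  20 |  18 | dbaccaab
  21 |   9 | dbdbdddcadbaccaab
  22 |  11 | dbdddcadbaccaab
  23 |  15 | dcadbaccaab
  24 |  14 | ddcadbaccaab
  25 |  13 | dddcadbaccaab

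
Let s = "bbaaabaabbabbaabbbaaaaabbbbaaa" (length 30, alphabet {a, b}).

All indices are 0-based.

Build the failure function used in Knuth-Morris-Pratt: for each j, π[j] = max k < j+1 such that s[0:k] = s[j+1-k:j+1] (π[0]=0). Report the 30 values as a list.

[0, 1, 0, 0, 0, 1, 0, 0, 1, 2, 3, 1, 2, 3, 4, 1, 2, 2, 3, 4, 5, 0, 0, 1, 2, 2, 2, 3, 4, 5]

π[0] = 0
j=1 s[j]='b': π[1]=1 (border 'b')
j=2 s[j]='a': k: 1→0; π[2]=0 (border '')
j=3 s[j]='a': π[3]=0 (border '')
j=4 s[j]='a': π[4]=0 (border '')
j=5 s[j]='b': π[5]=1 (border 'b')
j=6 s[j]='a': k: 1→0; π[6]=0 (border '')
j=7 s[j]='a': π[7]=0 (border '')
j=8 s[j]='b': π[8]=1 (border 'b')
j=9 s[j]='b': π[9]=2 (border 'bb')
j=10 s[j]='a': π[10]=3 (border 'bba')
j=11 s[j]='b': k: 3→0; π[11]=1 (border 'b')
j=12 s[j]='b': π[12]=2 (border 'bb')
j=13 s[j]='a': π[13]=3 (border 'bba')
j=14 s[j]='a': π[14]=4 (border 'bbaa')
j=15 s[j]='b': k: 4→0; π[15]=1 (border 'b')
j=16 s[j]='b': π[16]=2 (border 'bb')
j=17 s[j]='b': k: 2→1; π[17]=2 (border 'bb')
j=18 s[j]='a': π[18]=3 (border 'bba')
j=19 s[j]='a': π[19]=4 (border 'bbaa')
j=20 s[j]='a': π[20]=5 (border 'bbaaa')
j=21 s[j]='a': k: 5→0; π[21]=0 (border '')
j=22 s[j]='a': π[22]=0 (border '')
j=23 s[j]='b': π[23]=1 (border 'b')
j=24 s[j]='b': π[24]=2 (border 'bb')
j=25 s[j]='b': k: 2→1; π[25]=2 (border 'bb')
j=26 s[j]='b': k: 2→1; π[26]=2 (border 'bb')
j=27 s[j]='a': π[27]=3 (border 'bba')
j=28 s[j]='a': π[28]=4 (border 'bbaa')
j=29 s[j]='a': π[29]=5 (border 'bbaaa')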